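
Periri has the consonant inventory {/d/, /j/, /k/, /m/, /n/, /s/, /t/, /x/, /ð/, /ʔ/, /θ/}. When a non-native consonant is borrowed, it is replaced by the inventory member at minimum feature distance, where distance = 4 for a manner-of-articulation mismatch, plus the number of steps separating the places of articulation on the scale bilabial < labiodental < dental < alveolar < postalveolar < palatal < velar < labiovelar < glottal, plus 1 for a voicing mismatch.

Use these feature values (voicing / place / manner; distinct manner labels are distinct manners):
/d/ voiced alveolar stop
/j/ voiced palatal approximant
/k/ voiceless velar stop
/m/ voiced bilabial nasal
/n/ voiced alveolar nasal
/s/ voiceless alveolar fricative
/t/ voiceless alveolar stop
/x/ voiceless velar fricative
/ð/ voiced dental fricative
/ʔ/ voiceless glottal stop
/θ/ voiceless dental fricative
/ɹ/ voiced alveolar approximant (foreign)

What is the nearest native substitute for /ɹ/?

/j/ is closest: same manner (approximant), place distance 2 (alveolar→palatal), same voicing; total 2. Next closest is /d/ at distance 4.

j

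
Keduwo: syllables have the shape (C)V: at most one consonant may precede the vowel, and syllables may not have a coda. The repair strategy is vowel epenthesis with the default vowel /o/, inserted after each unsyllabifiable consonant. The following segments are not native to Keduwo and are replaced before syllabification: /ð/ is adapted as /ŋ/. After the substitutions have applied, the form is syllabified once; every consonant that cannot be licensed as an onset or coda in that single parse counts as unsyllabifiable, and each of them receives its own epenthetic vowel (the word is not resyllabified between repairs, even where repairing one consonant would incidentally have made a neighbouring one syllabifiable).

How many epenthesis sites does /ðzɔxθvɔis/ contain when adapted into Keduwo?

After substitution the input is /ŋzɔxθvɔis/.
The unsyllabifiable consonants are /ŋ/, /x/, /θ/, /s/; each receives one epenthetic vowel.

4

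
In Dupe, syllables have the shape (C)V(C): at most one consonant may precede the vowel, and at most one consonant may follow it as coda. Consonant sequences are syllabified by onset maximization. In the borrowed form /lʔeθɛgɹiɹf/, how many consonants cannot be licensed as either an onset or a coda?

Syllabifying with onset maximization leaves /l/, /f/ stranded (at most one coda consonant is licensed; onsets are limited to one consonant).

2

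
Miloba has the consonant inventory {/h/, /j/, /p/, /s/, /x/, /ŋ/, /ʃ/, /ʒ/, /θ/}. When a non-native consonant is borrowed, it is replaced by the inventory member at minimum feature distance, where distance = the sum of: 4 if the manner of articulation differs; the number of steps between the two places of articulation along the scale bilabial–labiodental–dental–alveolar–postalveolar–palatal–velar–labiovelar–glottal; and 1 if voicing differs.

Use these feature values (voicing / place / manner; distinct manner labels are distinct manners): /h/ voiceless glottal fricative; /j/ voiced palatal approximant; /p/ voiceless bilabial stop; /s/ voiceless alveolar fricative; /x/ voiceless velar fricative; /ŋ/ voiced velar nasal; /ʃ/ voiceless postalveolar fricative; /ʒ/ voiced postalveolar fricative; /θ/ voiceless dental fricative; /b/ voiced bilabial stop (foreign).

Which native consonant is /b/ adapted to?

/p/ is closest: same manner (stop), place distance 0 (bilabial→bilabial), voicing differs (+1); total 1. Next closest is /θ/ at distance 7.

p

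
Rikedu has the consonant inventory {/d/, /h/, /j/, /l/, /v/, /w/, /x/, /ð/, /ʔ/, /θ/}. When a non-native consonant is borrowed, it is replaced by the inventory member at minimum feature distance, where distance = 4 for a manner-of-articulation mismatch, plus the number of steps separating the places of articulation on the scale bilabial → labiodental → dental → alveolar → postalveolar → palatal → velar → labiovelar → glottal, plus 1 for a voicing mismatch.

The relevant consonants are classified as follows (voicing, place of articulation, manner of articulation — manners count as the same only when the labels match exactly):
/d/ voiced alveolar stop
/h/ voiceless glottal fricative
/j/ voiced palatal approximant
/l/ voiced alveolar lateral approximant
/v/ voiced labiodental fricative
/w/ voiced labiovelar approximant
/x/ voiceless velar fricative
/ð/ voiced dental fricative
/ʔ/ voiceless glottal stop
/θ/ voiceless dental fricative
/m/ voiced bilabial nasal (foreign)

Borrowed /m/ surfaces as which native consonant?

/v/ is closest: manner differs (nasal→fricative, +4), place distance 1 (bilabial→labiodental), same voicing; total 5. Next closest is /ð/ at distance 6.

v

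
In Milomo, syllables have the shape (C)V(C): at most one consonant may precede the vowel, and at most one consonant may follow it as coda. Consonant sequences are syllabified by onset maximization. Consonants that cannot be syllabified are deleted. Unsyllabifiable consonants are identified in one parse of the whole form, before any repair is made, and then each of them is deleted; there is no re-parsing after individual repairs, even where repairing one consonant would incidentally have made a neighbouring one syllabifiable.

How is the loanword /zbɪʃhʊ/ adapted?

bɪʃhʊ

Under (C)V(C), the unsyllabifiable consonants are /z/ (at most one coda consonant is licensed; onsets are limited to one consonant).
Deletion applies to /z/.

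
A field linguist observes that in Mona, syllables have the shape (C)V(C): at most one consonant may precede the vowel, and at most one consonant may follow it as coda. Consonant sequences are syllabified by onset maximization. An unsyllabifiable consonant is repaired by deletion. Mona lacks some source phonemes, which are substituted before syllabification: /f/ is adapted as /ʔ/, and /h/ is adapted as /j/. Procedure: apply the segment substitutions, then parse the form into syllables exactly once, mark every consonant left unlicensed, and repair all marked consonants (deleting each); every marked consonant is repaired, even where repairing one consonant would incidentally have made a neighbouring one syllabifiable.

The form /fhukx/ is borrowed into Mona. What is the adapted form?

Substitution: /f/ → /ʔ/, /h/ → /j/, giving /ʔjukx/.
Under (C)V(C), the unsyllabifiable consonants are /ʔ/, /x/ (at most one coda consonant is licensed; onsets are limited to one consonant).
Deletion applies to /ʔ/, /x/.

juk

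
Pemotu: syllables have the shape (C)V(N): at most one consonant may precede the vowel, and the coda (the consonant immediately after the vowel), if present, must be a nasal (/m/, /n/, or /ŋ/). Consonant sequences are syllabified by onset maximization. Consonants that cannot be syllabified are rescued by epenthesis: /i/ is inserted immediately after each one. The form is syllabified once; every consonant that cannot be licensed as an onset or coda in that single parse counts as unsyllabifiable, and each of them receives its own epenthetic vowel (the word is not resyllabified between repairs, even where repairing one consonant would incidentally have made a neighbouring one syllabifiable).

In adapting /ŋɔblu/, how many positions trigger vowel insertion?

The unsyllabifiable consonants are /b/; each receives one epenthetic vowel.

1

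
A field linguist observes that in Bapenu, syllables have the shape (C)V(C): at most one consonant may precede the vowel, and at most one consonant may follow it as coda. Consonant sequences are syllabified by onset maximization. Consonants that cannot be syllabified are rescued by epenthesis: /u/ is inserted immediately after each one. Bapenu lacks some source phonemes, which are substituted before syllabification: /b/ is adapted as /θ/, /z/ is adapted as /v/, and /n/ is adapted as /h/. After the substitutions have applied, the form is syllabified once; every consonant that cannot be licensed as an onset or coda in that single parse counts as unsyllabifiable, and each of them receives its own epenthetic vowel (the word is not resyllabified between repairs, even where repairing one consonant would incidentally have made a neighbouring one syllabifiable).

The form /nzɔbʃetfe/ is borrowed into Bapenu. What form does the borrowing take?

Substitution: /n/ → /h/, /z/ → /v/, /b/ → /θ/, giving /hvɔθʃetfe/.
The consonants /h/ cannot be parsed into a legal (C)V(C) syllable (at most one coda consonant is licensed; onsets are limited to one consonant).
Each unlicensed consonant becomes the onset of a new syllable: /h/ → /hu/.

huvɔθʃetfe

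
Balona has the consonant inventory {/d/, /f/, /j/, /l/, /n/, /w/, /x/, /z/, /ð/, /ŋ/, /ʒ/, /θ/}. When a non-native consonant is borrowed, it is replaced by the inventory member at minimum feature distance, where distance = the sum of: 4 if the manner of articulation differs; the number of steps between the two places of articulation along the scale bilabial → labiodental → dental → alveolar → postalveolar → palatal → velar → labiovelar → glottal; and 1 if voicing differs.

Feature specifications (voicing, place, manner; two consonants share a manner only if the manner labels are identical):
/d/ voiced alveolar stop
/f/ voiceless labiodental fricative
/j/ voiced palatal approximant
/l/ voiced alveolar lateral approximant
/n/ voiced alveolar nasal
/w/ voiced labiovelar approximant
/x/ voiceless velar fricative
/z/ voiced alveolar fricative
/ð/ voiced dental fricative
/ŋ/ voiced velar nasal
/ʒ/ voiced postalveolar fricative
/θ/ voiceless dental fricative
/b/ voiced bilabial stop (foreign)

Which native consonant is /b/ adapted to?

d

/d/ is closest: same manner (stop), place distance 3 (bilabial→alveolar), same voicing; total 3. Next closest is /f/ at distance 6.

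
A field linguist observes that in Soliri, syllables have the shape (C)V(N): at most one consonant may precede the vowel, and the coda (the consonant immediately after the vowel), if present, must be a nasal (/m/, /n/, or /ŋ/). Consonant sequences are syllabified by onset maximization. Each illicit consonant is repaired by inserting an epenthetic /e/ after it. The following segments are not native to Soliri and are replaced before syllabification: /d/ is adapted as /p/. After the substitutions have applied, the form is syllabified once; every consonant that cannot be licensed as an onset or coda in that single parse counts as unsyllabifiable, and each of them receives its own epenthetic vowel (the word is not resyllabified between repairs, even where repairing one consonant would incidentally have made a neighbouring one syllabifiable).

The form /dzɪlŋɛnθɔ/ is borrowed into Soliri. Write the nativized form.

pezɪleŋɛnθɔ

Substitution: /d/ → /p/, giving /pzɪlŋɛnθɔ/.
The consonants /p/, /l/ cannot be parsed into a legal (C)V(N) syllable (only a nasal (/m/, /n/, or /ŋ/) is licensed in coda position; onsets are limited to one consonant).
Inserting the epenthetic vowel yields /p/ → /pe/, /l/ → /le/.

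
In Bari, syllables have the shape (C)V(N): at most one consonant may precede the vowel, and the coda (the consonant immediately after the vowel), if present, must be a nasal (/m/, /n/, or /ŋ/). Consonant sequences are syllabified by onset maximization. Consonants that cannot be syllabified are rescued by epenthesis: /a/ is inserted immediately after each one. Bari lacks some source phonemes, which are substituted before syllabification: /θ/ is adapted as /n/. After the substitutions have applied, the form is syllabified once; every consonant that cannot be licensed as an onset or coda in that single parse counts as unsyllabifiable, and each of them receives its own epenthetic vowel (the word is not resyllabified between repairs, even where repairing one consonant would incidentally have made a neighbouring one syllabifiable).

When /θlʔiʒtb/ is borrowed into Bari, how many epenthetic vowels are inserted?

After substitution the input is /nlʔiʒtb/.
The unsyllabifiable consonants are /n/, /l/, /ʒ/, /t/, /b/; each receives one epenthetic vowel.

5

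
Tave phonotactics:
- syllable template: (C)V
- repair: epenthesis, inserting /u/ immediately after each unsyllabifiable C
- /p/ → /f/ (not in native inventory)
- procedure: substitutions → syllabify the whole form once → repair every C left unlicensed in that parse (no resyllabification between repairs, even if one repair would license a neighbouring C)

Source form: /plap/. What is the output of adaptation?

Substitution: /p/ → /f/, giving /flaf/.
Syllabifying with onset maximization leaves /f/, /f/ stranded (no codas are permitted; onsets are limited to one consonant).
Each unlicensed consonant becomes the onset of a new syllable: /f/ → /fu/, /f/ → /fu/.

fulafu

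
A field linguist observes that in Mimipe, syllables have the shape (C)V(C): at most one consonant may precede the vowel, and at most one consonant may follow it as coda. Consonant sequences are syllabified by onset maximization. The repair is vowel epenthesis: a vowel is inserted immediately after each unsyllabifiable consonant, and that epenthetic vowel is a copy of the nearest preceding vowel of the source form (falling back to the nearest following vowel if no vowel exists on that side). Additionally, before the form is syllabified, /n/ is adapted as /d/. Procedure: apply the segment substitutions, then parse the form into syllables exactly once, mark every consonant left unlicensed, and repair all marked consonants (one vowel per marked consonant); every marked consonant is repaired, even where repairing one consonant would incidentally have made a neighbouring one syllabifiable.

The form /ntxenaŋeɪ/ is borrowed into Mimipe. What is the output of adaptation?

detexedaŋeɪ

Substitution: /n/ → /d/, giving /dtxedaŋeɪ/.
Under (C)V(C), the unsyllabifiable consonants are /d/, /t/ (at most one coda consonant is licensed; onsets are limited to one consonant).
Each unlicensed consonant becomes the onset of a new syllable: /d/ → /de/, /t/ → /te/.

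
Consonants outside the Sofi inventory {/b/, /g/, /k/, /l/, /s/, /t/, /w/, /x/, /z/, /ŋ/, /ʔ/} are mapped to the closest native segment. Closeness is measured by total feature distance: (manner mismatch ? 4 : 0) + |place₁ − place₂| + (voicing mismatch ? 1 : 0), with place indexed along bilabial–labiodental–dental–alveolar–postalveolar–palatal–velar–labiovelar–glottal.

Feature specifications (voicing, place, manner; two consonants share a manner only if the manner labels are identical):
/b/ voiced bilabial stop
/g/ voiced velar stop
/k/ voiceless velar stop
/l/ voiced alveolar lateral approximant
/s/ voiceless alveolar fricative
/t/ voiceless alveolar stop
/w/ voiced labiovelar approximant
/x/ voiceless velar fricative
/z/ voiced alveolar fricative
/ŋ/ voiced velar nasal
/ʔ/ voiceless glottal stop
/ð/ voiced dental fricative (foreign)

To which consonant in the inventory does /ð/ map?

/z/ is closest: same manner (fricative), place distance 1 (dental→alveolar), same voicing; total 1. Next closest is /s/ at distance 2.

z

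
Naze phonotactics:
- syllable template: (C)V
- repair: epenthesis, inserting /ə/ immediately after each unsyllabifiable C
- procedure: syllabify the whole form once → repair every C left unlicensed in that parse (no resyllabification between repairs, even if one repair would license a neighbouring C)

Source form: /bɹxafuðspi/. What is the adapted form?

bəɹəxafuðəsəpi

The consonants /b/, /ɹ/, /ð/, /s/ cannot be parsed into a legal (C)V syllable (no codas are permitted; onsets are limited to one consonant).
Inserting the epenthetic vowel yields /b/ → /bə/, /ɹ/ → /ɹə/, /ð/ → /ðə/, /s/ → /sə/.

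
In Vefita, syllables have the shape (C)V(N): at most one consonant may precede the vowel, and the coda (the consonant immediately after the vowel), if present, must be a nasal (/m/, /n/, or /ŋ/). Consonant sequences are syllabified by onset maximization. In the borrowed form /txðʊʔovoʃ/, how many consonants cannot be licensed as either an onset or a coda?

Under (C)V(N), the unsyllabifiable consonants are /t/, /x/, /ʃ/ (only a nasal (/m/, /n/, or /ŋ/) is licensed in coda position; onsets are limited to one consonant).

3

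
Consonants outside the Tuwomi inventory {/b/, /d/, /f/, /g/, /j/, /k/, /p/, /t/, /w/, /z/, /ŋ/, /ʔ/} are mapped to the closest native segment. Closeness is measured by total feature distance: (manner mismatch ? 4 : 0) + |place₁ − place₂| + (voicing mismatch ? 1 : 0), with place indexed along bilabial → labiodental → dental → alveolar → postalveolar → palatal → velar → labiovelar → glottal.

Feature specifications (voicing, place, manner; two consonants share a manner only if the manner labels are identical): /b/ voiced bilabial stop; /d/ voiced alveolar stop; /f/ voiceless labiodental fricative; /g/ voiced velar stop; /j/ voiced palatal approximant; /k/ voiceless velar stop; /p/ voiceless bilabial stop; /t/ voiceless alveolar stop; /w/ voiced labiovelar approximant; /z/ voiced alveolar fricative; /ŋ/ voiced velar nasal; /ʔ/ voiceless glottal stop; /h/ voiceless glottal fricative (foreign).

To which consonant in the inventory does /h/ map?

ʔ

/ʔ/ is closest: manner differs (fricative→stop, +4), place distance 0 (glottal→glottal), same voicing; total 4. Next closest is /k/ at distance 6.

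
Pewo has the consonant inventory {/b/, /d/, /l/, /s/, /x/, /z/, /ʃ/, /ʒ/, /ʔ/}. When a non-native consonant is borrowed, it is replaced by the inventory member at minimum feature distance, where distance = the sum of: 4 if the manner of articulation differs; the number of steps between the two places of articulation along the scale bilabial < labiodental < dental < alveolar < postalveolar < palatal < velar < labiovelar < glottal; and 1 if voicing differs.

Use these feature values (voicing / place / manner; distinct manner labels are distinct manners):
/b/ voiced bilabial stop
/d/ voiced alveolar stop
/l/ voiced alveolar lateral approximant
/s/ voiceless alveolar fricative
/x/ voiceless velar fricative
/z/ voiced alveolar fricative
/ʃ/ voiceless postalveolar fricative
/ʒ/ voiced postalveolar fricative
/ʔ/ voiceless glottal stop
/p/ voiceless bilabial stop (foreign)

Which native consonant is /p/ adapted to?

/b/ is closest: same manner (stop), place distance 0 (bilabial→bilabial), voicing differs (+1); total 1. Next closest is /d/ at distance 4.

b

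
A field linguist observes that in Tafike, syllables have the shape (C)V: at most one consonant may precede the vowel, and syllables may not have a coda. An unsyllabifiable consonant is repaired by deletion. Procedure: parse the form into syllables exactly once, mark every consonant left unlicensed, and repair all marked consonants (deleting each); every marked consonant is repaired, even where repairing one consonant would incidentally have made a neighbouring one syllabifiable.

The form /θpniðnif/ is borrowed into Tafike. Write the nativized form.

Under (C)V, the unsyllabifiable consonants are /θ/, /p/, /ð/, /f/ (no codas are permitted; onsets are limited to one consonant).
Each unlicensed consonant is deleted: /θ/, /p/, /ð/, /f/.

nini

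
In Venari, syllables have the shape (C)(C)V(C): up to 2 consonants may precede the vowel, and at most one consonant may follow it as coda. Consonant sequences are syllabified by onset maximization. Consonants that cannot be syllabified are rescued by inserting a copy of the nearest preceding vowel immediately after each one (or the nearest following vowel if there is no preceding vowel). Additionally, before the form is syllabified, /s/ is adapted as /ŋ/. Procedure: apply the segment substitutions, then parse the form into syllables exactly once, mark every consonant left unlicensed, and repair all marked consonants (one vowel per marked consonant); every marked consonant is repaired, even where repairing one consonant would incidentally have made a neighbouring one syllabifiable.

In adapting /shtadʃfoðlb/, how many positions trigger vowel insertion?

3

After substitution the input is /ŋhtadʃfoðlb/.
The unsyllabifiable consonants are /ŋ/, /l/, /b/; each receives one epenthetic vowel.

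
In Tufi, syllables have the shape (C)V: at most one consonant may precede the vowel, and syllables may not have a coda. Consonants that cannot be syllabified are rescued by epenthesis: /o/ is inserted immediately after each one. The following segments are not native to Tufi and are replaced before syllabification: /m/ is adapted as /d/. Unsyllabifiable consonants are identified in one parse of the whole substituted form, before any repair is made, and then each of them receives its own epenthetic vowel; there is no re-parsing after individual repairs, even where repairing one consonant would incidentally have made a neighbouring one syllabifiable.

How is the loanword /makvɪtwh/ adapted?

Substitution: /m/ → /d/, giving /dakvɪtwh/.
Under (C)V, the unsyllabifiable consonants are /k/, /t/, /w/, /h/ (no codas are permitted; onsets are limited to one consonant).
Epenthesis after each stranded consonant: /k/ → /ko/, /t/ → /to/, /w/ → /wo/, /h/ → /ho/.

dakovɪtowoho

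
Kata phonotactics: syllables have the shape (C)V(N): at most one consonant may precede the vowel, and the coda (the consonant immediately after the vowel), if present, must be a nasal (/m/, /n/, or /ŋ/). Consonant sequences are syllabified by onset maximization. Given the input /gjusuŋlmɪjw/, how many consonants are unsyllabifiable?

4

The consonants /g/, /l/, /j/, /w/ cannot be parsed into a legal (C)V(N) syllable (only a nasal (/m/, /n/, or /ŋ/) is licensed in coda position; onsets are limited to one consonant).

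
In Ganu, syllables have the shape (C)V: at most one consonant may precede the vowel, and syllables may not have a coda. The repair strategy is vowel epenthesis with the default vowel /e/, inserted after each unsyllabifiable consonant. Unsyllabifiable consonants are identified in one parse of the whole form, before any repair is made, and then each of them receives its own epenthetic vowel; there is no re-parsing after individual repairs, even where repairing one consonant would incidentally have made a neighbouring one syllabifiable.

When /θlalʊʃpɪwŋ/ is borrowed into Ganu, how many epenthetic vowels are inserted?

The unsyllabifiable consonants are /θ/, /ʃ/, /w/, /ŋ/; each receives one epenthetic vowel.

4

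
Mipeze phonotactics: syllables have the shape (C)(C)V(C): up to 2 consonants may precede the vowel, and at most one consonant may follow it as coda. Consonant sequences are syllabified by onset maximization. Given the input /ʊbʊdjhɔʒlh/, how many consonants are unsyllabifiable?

2

The consonants /l/, /h/ cannot be parsed into a legal (C)(C)V(C) syllable (at most one coda consonant is licensed; onsets may contain at most 2 consonants).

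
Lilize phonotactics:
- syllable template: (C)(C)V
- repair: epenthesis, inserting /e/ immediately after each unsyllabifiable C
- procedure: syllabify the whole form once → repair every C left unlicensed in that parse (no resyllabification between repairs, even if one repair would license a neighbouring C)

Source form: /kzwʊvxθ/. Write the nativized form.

Under (C)(C)V, the unsyllabifiable consonants are /k/, /v/, /x/, /θ/ (no codas are permitted; onsets may contain at most 2 consonants).
Inserting the epenthetic vowel yields /k/ → /ke/, /v/ → /ve/, /x/ → /xe/, /θ/ → /θe/.

kezwʊvexeθe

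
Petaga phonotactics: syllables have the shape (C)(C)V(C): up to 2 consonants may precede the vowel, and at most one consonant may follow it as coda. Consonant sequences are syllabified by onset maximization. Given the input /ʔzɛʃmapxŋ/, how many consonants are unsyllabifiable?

The consonants /x/, /ŋ/ cannot be parsed into a legal (C)(C)V(C) syllable (at most one coda consonant is licensed; onsets may contain at most 2 consonants).

2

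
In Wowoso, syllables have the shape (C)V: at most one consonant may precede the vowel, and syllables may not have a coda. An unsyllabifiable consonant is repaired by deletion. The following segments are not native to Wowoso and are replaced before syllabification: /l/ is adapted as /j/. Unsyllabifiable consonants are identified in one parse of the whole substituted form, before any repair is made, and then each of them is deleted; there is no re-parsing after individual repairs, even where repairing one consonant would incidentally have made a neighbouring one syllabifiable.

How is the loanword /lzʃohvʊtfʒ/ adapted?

ʃovʊ

Substitution: /l/ → /j/, giving /jzʃohvʊtfʒ/.
Syllabifying with onset maximization leaves /j/, /z/, /h/, /t/, /f/, /ʒ/ stranded (no codas are permitted; onsets are limited to one consonant).
Each unlicensed consonant is deleted: /j/, /z/, /h/, /t/, /f/, /ʒ/.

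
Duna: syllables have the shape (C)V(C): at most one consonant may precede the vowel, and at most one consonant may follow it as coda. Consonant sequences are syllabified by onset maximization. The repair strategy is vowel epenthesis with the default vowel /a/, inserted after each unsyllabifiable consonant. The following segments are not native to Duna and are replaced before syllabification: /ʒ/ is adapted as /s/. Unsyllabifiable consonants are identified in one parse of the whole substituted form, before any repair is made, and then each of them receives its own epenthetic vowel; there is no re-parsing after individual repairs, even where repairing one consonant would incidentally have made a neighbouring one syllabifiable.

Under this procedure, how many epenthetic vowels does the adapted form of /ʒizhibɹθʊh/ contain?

1

After substitution the input is /sizhibɹθʊh/.
The unsyllabifiable consonants are /ɹ/; each receives one epenthetic vowel.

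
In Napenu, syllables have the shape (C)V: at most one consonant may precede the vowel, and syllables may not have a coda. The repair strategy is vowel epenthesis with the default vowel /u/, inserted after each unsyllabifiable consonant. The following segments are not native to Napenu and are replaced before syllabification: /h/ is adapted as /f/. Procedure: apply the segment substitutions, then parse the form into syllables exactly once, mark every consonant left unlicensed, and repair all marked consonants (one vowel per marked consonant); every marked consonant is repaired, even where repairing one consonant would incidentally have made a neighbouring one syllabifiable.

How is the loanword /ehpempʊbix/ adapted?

efupemupʊbixu

Substitution: /h/ → /f/, giving /efpempʊbix/.
The consonants /f/, /m/, /x/ cannot be parsed into a legal (C)V syllable (no codas are permitted; onsets are limited to one consonant).
Each unlicensed consonant becomes the onset of a new syllable: /f/ → /fu/, /m/ → /mu/, /x/ → /xu/.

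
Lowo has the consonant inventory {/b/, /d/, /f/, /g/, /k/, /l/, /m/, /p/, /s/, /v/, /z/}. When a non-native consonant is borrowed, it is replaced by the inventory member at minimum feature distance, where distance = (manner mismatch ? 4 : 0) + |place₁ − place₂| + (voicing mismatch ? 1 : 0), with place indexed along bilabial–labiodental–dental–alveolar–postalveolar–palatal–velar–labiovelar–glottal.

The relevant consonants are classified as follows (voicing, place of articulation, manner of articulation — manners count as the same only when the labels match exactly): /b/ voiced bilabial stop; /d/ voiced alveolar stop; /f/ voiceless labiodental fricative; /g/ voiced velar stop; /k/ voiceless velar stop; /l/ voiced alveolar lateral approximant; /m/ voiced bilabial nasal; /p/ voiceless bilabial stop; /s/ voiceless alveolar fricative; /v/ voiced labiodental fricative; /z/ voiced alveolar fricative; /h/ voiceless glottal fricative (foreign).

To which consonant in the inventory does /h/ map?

/s/ is closest: same manner (fricative), place distance 5 (glottal→alveolar), same voicing; total 5. Next closest is /k/ at distance 6.

s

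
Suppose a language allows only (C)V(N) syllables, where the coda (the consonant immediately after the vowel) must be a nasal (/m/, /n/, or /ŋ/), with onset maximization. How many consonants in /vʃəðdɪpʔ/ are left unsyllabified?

Syllabifying with onset maximization leaves /v/, /ð/, /p/, /ʔ/ stranded (only a nasal (/m/, /n/, or /ŋ/) is licensed in coda position; onsets are limited to one consonant).

4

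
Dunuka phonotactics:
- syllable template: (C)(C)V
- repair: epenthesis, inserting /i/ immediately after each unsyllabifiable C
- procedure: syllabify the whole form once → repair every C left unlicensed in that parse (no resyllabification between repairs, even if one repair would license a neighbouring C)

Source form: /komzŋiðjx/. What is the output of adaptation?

komizŋiðijixi

Under (C)(C)V, the unsyllabifiable consonants are /m/, /ð/, /j/, /x/ (no codas are permitted; onsets may contain at most 2 consonants).
Inserting the epenthetic vowel yields /m/ → /mi/, /ð/ → /ði/, /j/ → /ji/, /x/ → /xi/.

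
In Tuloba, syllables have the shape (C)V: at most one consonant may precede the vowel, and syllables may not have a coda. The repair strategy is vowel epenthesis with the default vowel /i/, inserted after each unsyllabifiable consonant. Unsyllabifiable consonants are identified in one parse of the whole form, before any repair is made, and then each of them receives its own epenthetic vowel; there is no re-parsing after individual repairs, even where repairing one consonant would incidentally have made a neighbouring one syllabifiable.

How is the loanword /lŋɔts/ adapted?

Syllabifying with onset maximization leaves /l/, /t/, /s/ stranded (no codas are permitted; onsets are limited to one consonant).
Each unlicensed consonant becomes the onset of a new syllable: /l/ → /li/, /t/ → /ti/, /s/ → /si/.

liŋɔtisi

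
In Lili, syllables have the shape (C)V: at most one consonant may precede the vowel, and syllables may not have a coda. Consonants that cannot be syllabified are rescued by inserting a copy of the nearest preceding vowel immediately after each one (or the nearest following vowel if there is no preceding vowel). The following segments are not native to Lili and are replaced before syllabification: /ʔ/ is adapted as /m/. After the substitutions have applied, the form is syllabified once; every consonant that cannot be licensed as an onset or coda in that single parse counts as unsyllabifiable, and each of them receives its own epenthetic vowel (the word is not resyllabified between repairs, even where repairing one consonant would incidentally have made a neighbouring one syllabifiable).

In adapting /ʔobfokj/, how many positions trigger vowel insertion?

3

After substitution the input is /mobfokj/.
The unsyllabifiable consonants are /b/, /k/, /j/; each receives one epenthetic vowel.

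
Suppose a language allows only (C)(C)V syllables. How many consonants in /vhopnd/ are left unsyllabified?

Syllabifying with onset maximization leaves /p/, /n/, /d/ stranded (no codas are permitted; onsets may contain at most 2 consonants).

3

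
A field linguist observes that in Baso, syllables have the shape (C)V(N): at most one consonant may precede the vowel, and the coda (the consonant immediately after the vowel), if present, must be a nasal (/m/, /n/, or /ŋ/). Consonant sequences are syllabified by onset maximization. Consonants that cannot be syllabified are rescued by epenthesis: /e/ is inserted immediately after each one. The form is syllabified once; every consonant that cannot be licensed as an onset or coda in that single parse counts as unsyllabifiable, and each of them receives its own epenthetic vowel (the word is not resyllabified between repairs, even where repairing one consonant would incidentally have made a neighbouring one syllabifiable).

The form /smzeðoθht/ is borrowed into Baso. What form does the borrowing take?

semezeðoθehete

Syllabifying with onset maximization leaves /s/, /m/, /θ/, /h/, /t/ stranded (only a nasal (/m/, /n/, or /ŋ/) is licensed in coda position; onsets are limited to one consonant).
Epenthesis after each stranded consonant: /s/ → /se/, /m/ → /me/, /θ/ → /θe/, /h/ → /he/, /t/ → /te/.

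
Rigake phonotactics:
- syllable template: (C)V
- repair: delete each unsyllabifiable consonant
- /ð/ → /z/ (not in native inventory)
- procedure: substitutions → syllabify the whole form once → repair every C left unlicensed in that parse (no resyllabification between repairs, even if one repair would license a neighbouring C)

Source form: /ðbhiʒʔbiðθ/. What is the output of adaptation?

hibi

Substitution: /ð/ → /z/, giving /zbhiʒʔbizθ/.
Under (C)V, the unsyllabifiable consonants are /z/, /b/, /ʒ/, /ʔ/, /z/, /θ/ (no codas are permitted; onsets are limited to one consonant).
Deleting the stranded consonants removes /z/, /b/, /ʒ/, /ʔ/, /z/, /θ/.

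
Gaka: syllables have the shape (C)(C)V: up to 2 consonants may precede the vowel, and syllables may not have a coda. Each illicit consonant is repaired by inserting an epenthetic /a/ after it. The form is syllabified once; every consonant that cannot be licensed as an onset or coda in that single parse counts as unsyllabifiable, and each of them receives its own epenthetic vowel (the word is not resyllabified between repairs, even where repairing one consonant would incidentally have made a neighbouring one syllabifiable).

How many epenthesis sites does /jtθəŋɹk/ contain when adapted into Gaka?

The unsyllabifiable consonants are /j/, /ŋ/, /ɹ/, /k/; each receives one epenthetic vowel.

4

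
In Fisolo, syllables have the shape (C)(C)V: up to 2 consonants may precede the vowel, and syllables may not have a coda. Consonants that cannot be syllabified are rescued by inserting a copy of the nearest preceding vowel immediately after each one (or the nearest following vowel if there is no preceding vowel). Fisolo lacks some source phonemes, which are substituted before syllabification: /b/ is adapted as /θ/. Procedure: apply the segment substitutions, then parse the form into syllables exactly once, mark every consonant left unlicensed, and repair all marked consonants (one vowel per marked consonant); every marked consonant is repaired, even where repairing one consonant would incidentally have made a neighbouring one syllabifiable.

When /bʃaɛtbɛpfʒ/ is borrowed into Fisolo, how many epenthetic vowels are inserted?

After substitution the input is /θʃaɛtθɛpfʒ/.
The unsyllabifiable consonants are /p/, /f/, /ʒ/; each receives one epenthetic vowel.

3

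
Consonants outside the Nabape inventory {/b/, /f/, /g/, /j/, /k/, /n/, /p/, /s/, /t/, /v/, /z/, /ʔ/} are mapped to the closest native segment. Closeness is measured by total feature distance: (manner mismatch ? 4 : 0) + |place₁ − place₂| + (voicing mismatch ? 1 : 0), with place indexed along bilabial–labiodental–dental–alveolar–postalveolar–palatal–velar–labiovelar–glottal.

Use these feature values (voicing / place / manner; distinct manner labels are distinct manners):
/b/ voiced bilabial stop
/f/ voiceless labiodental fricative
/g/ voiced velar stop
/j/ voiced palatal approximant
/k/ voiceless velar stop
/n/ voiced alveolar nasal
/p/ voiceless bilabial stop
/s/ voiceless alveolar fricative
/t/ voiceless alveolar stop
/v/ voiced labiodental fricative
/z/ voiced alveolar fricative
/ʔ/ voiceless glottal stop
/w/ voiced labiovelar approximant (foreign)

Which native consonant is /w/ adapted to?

j

/j/ is closest: same manner (approximant), place distance 2 (labiovelar→palatal), same voicing; total 2. Next closest is /g/ at distance 5.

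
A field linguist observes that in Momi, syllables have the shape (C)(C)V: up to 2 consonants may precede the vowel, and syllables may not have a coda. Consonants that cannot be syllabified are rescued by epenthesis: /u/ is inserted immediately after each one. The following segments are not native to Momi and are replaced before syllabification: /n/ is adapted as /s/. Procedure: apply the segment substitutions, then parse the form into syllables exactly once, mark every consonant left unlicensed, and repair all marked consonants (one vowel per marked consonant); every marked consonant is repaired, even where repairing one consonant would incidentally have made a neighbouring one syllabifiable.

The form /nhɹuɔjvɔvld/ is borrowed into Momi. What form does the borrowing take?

Substitution: /n/ → /s/, giving /shɹuɔjvɔvld/.
Under (C)(C)V, the unsyllabifiable consonants are /s/, /v/, /l/, /d/ (no codas are permitted; onsets may contain at most 2 consonants).
Inserting the epenthetic vowel yields /s/ → /su/, /v/ → /vu/, /l/ → /lu/, /d/ → /du/.

suhɹuɔjvɔvuludu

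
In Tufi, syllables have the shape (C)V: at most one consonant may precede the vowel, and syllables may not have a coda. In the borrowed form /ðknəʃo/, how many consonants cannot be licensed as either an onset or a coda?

2

Syllabifying with onset maximization leaves /ð/, /k/ stranded (no codas are permitted; onsets are limited to one consonant).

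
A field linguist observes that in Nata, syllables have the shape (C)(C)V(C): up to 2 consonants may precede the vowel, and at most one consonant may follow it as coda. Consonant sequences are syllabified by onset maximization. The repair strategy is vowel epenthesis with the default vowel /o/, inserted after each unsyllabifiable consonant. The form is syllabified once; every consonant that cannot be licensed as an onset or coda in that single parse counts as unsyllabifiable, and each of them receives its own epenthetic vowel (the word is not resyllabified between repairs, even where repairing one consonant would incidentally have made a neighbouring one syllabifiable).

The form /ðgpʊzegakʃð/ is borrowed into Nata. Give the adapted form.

Under (C)(C)V(C), the unsyllabifiable consonants are /ð/, /ʃ/, /ð/ (at most one coda consonant is licensed; onsets may contain at most 2 consonants).
Epenthesis after each stranded consonant: /ð/ → /ðo/, /ʃ/ → /ʃo/, /ð/ → /ðo/.

ðogpʊzegakʃoðo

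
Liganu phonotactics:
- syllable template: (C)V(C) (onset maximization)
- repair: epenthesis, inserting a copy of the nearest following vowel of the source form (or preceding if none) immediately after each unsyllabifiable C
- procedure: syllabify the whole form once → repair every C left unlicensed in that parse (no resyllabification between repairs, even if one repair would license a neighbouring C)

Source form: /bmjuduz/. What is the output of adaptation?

Under (C)V(C), the unsyllabifiable consonants are /b/, /m/ (at most one coda consonant is licensed; onsets are limited to one consonant).
Epenthesis after each stranded consonant: /b/ → /bu/, /m/ → /mu/.

bumujuduz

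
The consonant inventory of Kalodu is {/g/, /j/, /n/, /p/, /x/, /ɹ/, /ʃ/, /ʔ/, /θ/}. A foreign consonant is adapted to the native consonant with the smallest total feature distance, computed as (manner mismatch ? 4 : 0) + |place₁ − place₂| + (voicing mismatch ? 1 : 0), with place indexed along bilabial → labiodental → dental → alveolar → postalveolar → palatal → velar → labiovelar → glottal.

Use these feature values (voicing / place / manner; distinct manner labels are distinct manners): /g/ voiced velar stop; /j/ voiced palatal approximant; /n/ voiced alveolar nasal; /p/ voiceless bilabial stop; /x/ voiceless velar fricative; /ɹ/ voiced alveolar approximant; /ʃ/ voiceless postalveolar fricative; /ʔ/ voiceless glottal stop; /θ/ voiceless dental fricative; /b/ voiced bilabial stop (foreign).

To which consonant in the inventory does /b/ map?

p

/p/ is closest: same manner (stop), place distance 0 (bilabial→bilabial), voicing differs (+1); total 1. Next closest is /g/ at distance 6.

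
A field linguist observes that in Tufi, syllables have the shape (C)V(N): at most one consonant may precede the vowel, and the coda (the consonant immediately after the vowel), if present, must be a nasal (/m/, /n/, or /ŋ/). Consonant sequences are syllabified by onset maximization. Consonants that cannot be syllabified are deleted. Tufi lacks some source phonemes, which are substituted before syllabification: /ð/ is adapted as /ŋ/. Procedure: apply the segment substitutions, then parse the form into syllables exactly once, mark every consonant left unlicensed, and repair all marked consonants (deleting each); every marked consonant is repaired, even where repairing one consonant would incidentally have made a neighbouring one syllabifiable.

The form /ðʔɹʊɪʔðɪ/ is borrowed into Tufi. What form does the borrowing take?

ɹʊɪŋɪ

Substitution: /ð/ → /ŋ/, giving /ŋʔɹʊɪʔŋɪ/.
The consonants /ŋ/, /ʔ/, /ʔ/ cannot be parsed into a legal (C)V(N) syllable (only a nasal (/m/, /n/, or /ŋ/) is licensed in coda position; onsets are limited to one consonant).
Deletion applies to /ŋ/, /ʔ/, /ʔ/.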